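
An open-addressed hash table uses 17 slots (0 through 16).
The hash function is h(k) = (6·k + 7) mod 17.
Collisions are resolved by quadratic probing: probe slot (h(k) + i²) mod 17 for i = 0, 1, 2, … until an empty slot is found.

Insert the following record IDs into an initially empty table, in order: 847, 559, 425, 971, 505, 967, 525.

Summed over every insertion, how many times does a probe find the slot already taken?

3

847 hashes to 6; slot 6 is free -> place at 6.
559 hashes to 12; slot 12 is free -> place at 12.
425 hashes to 7; slot 7 is free -> place at 7.
971 hashes to 2; slot 2 is free -> place at 2.
505 hashes to 11; slot 11 is free -> place at 11.
967 hashes to 12; 12 taken -> place at 13.
525 hashes to 12; 12,13 taken -> place at 16.
Table: [-, -, 971, -, -, -, 847, 425, -, -, -, 505, 559, 967, -, -, 525]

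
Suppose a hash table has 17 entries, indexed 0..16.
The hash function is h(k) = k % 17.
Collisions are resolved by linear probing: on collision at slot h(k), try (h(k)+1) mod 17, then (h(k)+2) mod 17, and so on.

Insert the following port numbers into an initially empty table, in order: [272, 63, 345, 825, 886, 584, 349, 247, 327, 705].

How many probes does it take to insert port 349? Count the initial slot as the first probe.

2

Insert 272: h=0, slot 0 empty -> index 0.
Insert 63: h=12, slot 12 empty -> index 12.
Insert 345: h=5, slot 5 empty -> index 5.
Insert 825: h=9, slot 9 empty -> index 9.
Insert 886: h=2, slot 2 empty -> index 2.
Insert 584: h=6, slot 6 empty -> index 6.
Insert 349: h=9, slot 9 occupied -> index 10.
Insert 247: h=9, slots 9,10 occupied -> index 11.
Insert 327: h=4, slot 4 empty -> index 4.
Insert 705: h=8, slot 8 empty -> index 8.
Table: [272, -, 886, -, 327, 345, 584, -, 705, 825, 349, 247, 63, -, -, -, -]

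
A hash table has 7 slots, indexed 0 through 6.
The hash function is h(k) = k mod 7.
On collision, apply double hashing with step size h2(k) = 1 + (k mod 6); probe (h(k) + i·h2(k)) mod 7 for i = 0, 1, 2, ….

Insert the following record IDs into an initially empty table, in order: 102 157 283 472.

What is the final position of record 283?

102: h=4 -> slot 4
157: h=3 -> slot 3
283: h=3, h2=2, probe 3,5 -> slot 5
472: h=3, h2=5, probe 3,1 -> slot 1
Table: [-, 472, -, 157, 102, 283, -]

5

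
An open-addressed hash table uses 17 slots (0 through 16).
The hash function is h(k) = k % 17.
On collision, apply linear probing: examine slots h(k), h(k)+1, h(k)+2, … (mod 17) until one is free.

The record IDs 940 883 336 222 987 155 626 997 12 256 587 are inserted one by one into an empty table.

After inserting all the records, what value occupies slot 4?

Insert 940: h=5, slot 5 empty -> index 5.
Insert 883: h=16, slot 16 empty -> index 16.
Insert 336: h=13, slot 13 empty -> index 13.
Insert 222: h=1, slot 1 empty -> index 1.
Insert 987: h=1, slot 1 occupied -> index 2.
Insert 155: h=2, slot 2 occupied -> index 3.
Insert 626: h=14, slot 14 empty -> index 14.
Insert 997: h=11, slot 11 empty -> index 11.
Insert 12: h=12, slot 12 empty -> index 12.
Insert 256: h=1, slots 1,2,3 occupied -> index 4.
Insert 587: h=9, slot 9 empty -> index 9.
Table: [., 222, 987, 155, 256, 940, ., ., ., 587, ., 997, 12, 336, 626, ., 883]

256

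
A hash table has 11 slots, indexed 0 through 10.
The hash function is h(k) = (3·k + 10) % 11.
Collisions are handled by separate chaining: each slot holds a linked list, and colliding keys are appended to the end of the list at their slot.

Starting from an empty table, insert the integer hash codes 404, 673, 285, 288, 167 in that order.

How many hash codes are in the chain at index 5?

3

404 → bucket 1
673 → bucket 5
285 → bucket 7
288 → bucket 5 (collision)
167 → bucket 5 (collision)
Final buckets:
0: —
1: 404
2: —
3: —
4: —
5: 673 -> 288 -> 167
6: —
7: 285
8: —
9: —
10: —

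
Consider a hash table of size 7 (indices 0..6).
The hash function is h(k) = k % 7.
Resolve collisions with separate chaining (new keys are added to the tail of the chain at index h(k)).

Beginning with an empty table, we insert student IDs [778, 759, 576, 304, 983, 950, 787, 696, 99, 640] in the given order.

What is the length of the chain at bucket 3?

6

778 -> bucket 1
759 -> bucket 3
576 -> bucket 2
304 -> bucket 3 (collision)
983 -> bucket 3 (collision)
950 -> bucket 5
787 -> bucket 3 (collision)
696 -> bucket 3 (collision)
99 -> bucket 1 (collision)
640 -> bucket 3 (collision)
Final buckets:
0: .
1: 778 -> 99
2: 576
3: 759 -> 304 -> 983 -> 787 -> 696 -> 640
4: .
5: 950
6: .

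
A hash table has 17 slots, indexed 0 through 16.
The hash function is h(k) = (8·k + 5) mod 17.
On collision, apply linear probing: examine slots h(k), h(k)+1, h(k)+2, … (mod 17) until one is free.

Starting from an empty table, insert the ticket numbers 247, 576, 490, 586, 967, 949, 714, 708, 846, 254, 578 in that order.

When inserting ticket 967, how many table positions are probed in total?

2

Insert 247: h=9, slot 9 empty -> index 9.
Insert 576: h=6, slot 6 empty -> index 6.
Insert 490: h=15, slot 15 empty -> index 15.
Insert 586: h=1, slot 1 empty -> index 1.
Insert 967: h=6, slot 6 occupied -> index 7.
Insert 949: h=15, slot 15 occupied -> index 16.
Insert 714: h=5, slot 5 empty -> index 5.
Insert 708: h=8, slot 8 empty -> index 8.
Insert 846: h=7, slots 7,8,9 occupied -> index 10.
Insert 254: h=14, slot 14 empty -> index 14.
Insert 578: h=5, slots 5,6,7,8,9,10 occupied -> index 11.
Table: [∅, 586, ∅, ∅, ∅, 714, 576, 967, 708, 247, 846, 578, ∅, ∅, 254, 490, 949]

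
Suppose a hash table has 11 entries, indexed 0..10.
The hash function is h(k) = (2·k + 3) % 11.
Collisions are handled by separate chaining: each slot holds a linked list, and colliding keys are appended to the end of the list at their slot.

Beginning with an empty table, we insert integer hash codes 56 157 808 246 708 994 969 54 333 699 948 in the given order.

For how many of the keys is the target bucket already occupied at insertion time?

Insert 56: h=5, bucket 5 empty → new chain.
Insert 157: h=9, bucket 9 empty → new chain.
Insert 808: h=2, bucket 2 empty → new chain.
Insert 246: h=0, bucket 0 empty → new chain.
Insert 708: h=0, bucket 0 nonempty → append to chain.
Insert 994: h=0, bucket 0 nonempty → append to chain.
Insert 969: h=5, bucket 5 nonempty → append to chain.
Insert 54: h=1, bucket 1 empty → new chain.
Insert 333: h=9, bucket 9 nonempty → append to chain.
Insert 699: h=4, bucket 4 empty → new chain.
Insert 948: h=7, bucket 7 empty → new chain.
Final buckets:
0: 246 -> 708 -> 994
1: 54
2: 808
3: .
4: 699
5: 56 -> 969
6: .
7: 948
8: .
9: 157 -> 333
10: .

4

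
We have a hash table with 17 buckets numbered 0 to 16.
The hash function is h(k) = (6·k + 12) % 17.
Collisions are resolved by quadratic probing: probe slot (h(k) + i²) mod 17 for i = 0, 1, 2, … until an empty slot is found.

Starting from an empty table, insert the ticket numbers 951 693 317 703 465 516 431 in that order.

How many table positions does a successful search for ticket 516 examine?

951 hashes to 6; slot 6 is free → place at 6.
693 hashes to 5; slot 5 is free → place at 5.
317 hashes to 10; slot 10 is free → place at 10.
703 hashes to 14; slot 14 is free → place at 14.
465 hashes to 14; 14 taken → place at 15.
516 hashes to 14; 14,15 taken → place at 1.
431 hashes to 14; 14,15,1,6 taken → place at 13.
Table: [—, 516, —, —, —, 693, 951, —, —, —, 317, —, —, 431, 703, 465, —]
Lookup 516: h=14, probe 14,15,1 → found at 1.

3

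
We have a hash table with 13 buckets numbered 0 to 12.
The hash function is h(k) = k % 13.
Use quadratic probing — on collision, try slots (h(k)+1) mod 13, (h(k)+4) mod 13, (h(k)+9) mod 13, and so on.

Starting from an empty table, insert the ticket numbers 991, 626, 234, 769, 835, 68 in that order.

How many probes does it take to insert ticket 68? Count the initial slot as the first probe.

3

Insert 991: h=3, slot 3 empty -> index 3.
Insert 626: h=2, slot 2 empty -> index 2.
Insert 234: h=0, slot 0 empty -> index 0.
Insert 769: h=2, slots 2,3 occupied -> index 6.
Insert 835: h=3, slot 3 occupied -> index 4.
Insert 68: h=3, slots 3,4 occupied -> index 7.
Table: [234, ., 626, 991, 835, ., 769, 68, ., ., ., ., .]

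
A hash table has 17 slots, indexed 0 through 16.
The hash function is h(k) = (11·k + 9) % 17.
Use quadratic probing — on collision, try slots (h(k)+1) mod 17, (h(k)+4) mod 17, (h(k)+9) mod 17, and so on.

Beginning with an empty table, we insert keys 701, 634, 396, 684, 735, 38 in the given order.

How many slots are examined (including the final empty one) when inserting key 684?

2

701 hashes to 2; slot 2 is free -> place at 2.
634 hashes to 13; slot 13 is free -> place at 13.
396 hashes to 13; 13 taken -> place at 14.
684 hashes to 2; 2 taken -> place at 3.
735 hashes to 2; 2,3 taken -> place at 6.
38 hashes to 2; 2,3,6 taken -> place at 11.
Table: [—, —, 701, 684, —, —, 735, —, —, —, —, 38, —, 634, 396, —, —]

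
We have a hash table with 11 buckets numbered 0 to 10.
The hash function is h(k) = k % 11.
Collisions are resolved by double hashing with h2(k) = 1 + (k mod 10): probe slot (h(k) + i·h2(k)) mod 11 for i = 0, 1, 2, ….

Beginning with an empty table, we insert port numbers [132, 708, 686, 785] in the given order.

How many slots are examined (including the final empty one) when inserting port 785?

2

132 hashes to 0; slot 0 is free => place at 0.
708 hashes to 4; slot 4 is free => place at 4.
686 hashes to 4, h2=7; 4,0 taken => place at 7.
785 hashes to 4, h2=6; 4 taken => place at 10.
Table: [132, —, —, —, 708, —, —, 686, —, —, 785]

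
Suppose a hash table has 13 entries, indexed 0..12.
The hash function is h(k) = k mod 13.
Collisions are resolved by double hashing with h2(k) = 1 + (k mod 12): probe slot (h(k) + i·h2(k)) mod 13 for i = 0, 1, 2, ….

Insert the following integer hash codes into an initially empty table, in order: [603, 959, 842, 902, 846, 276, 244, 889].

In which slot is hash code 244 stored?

2

Insert 603: h=5, slot 5 empty -> index 5.
Insert 959: h=10, slot 10 empty -> index 10.
Insert 842: h=10, h2=3, slot 10 occupied -> index 0.
Insert 902: h=5, h2=3, slot 5 occupied -> index 8.
Insert 846: h=1, slot 1 empty -> index 1.
Insert 276: h=3, slot 3 empty -> index 3.
Insert 244: h=10, h2=5, slot 10 occupied -> index 2.
Insert 889: h=5, h2=2, slot 5 occupied -> index 7.
Table: [842, 846, 244, 276, -, 603, -, 889, 902, -, 959, -, -]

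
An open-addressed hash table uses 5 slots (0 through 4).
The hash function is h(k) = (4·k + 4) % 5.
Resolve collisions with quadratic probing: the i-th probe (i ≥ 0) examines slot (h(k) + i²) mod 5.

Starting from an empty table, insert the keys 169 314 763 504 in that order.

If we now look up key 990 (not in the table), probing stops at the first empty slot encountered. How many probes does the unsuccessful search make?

169 hashes to 0; slot 0 is free => place at 0.
314 hashes to 0; 0 taken => place at 1.
763 hashes to 1; 1 taken => place at 2.
504 hashes to 0; 0,1 taken => place at 4.
Table: [169, 314, 763, —, 504]
Lookup 990: h=4, probe 4,0,3 → slot 3 empty, not found.

3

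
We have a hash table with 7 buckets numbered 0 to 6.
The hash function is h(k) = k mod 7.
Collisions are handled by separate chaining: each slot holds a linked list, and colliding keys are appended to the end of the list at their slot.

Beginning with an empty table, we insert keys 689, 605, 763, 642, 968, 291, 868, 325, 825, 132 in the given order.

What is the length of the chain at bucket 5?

689 -> bucket 3
605 -> bucket 3 (collision)
763 -> bucket 0
642 -> bucket 5
968 -> bucket 2
291 -> bucket 4
868 -> bucket 0 (collision)
325 -> bucket 3 (collision)
825 -> bucket 6
132 -> bucket 6 (collision)
Final buckets:
0: 763 -> 868
1: -
2: 968
3: 689 -> 605 -> 325
4: 291
5: 642
6: 825 -> 132

1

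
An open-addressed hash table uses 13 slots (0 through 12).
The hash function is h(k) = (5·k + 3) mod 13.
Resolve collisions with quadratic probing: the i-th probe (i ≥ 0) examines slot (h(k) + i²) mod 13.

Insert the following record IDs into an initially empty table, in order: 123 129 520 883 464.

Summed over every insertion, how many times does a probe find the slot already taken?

1

123 hashes to 7; slot 7 is free => place at 7.
129 hashes to 11; slot 11 is free => place at 11.
520 hashes to 3; slot 3 is free => place at 3.
883 hashes to 11; 11 taken => place at 12.
464 hashes to 9; slot 9 is free => place at 9.
Table: [∅, ∅, ∅, 520, ∅, ∅, ∅, 123, ∅, 464, ∅, 129, 883]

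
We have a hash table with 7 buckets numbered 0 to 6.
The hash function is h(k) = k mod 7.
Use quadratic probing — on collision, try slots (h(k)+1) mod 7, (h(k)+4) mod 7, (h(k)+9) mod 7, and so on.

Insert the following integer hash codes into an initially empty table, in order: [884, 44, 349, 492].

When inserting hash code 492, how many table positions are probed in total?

4

884 hashes to 2; slot 2 is free => place at 2.
44 hashes to 2; 2 taken => place at 3.
349 hashes to 6; slot 6 is free => place at 6.
492 hashes to 2; 2,3,6 taken => place at 4.
Table: [_, _, 884, 44, 492, _, 349]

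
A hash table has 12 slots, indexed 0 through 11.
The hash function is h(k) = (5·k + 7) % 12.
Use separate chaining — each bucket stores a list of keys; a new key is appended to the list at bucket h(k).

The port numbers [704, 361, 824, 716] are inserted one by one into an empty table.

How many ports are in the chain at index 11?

Insert 704: h=11, bucket 11 empty → new chain.
Insert 361: h=0, bucket 0 empty → new chain.
Insert 824: h=11, bucket 11 nonempty → append to chain.
Insert 716: h=11, bucket 11 nonempty → append to chain.
Final buckets:
0: 361
1: —
2: —
3: —
4: —
5: —
6: —
7: —
8: —
9: —
10: —
11: 704 -> 824 -> 716

3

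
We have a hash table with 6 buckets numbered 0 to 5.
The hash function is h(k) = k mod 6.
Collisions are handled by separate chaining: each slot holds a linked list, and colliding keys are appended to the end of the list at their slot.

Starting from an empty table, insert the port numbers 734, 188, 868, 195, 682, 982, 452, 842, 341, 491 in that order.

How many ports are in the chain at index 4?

3

Insert 734: h=2, bucket 2 empty -> new chain.
Insert 188: h=2, bucket 2 nonempty -> append to chain.
Insert 868: h=4, bucket 4 empty -> new chain.
Insert 195: h=3, bucket 3 empty -> new chain.
Insert 682: h=4, bucket 4 nonempty -> append to chain.
Insert 982: h=4, bucket 4 nonempty -> append to chain.
Insert 452: h=2, bucket 2 nonempty -> append to chain.
Insert 842: h=2, bucket 2 nonempty -> append to chain.
Insert 341: h=5, bucket 5 empty -> new chain.
Insert 491: h=5, bucket 5 nonempty -> append to chain.
Final buckets:
0: .
1: .
2: 734 -> 188 -> 452 -> 842
3: 195
4: 868 -> 682 -> 982
5: 341 -> 491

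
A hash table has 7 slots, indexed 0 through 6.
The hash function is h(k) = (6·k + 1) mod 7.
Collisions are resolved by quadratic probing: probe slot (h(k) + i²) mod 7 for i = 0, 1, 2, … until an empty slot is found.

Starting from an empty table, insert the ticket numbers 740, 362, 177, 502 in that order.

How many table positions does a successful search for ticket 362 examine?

740: h=3 -> slot 3
362: h=3, probe 3,4 -> slot 4
177: h=6 -> slot 6
502: h=3, probe 3,4,0 -> slot 0
Table: [502, _, _, 740, 362, _, 177]
Lookup 362: h=3, probe 3,4 → found at 4.

2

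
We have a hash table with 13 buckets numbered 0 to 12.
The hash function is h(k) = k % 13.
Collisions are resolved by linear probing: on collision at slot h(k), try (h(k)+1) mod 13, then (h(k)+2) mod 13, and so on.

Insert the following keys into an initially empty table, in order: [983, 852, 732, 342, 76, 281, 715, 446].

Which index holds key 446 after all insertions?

983: h=8 → slot 8
852: h=7 → slot 7
732: h=4 → slot 4
342: h=4, probe 4,5 → slot 5
76: h=11 → slot 11
281: h=8, probe 8,9 → slot 9
715: h=0 → slot 0
446: h=4, probe 4,5,6 → slot 6
Table: [715, —, —, —, 732, 342, 446, 852, 983, 281, —, 76, —]

6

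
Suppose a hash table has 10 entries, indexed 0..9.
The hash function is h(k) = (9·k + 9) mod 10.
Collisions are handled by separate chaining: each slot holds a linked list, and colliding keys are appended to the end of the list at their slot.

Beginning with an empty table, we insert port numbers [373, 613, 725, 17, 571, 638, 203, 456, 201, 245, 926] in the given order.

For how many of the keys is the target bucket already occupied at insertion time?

5

Insert 373: h=6, bucket 6 empty -> new chain.
Insert 613: h=6, bucket 6 nonempty -> append to chain.
Insert 725: h=4, bucket 4 empty -> new chain.
Insert 17: h=2, bucket 2 empty -> new chain.
Insert 571: h=8, bucket 8 empty -> new chain.
Insert 638: h=1, bucket 1 empty -> new chain.
Insert 203: h=6, bucket 6 nonempty -> append to chain.
Insert 456: h=3, bucket 3 empty -> new chain.
Insert 201: h=8, bucket 8 nonempty -> append to chain.
Insert 245: h=4, bucket 4 nonempty -> append to chain.
Insert 926: h=3, bucket 3 nonempty -> append to chain.
Final buckets:
0: -
1: 638
2: 17
3: 456 -> 926
4: 725 -> 245
5: -
6: 373 -> 613 -> 203
7: -
8: 571 -> 201
9: -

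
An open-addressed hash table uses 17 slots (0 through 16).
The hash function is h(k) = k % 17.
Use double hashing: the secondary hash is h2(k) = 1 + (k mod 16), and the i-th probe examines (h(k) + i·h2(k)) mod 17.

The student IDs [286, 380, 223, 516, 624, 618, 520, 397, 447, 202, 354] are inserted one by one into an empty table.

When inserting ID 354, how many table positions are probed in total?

286 hashes to 14; slot 14 is free => place at 14.
380 hashes to 6; slot 6 is free => place at 6.
223 hashes to 2; slot 2 is free => place at 2.
516 hashes to 6, h2=5; 6 taken => place at 11.
624 hashes to 12; slot 12 is free => place at 12.
618 hashes to 6, h2=11; 6 taken => place at 0.
520 hashes to 10; slot 10 is free => place at 10.
397 hashes to 6, h2=14; 6 taken => place at 3.
447 hashes to 5; slot 5 is free => place at 5.
202 hashes to 15; slot 15 is free => place at 15.
354 hashes to 14, h2=3; 14,0,3,6 taken => place at 9.
Table: [618, —, 223, 397, —, 447, 380, —, —, 354, 520, 516, 624, —, 286, 202, —]

5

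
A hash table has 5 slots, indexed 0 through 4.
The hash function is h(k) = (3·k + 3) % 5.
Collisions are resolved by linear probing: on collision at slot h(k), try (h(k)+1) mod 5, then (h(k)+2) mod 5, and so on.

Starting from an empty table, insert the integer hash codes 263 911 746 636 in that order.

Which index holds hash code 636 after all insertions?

4

Insert 263: h=2, slot 2 empty -> index 2.
Insert 911: h=1, slot 1 empty -> index 1.
Insert 746: h=1, slots 1,2 occupied -> index 3.
Insert 636: h=1, slots 1,2,3 occupied -> index 4.
Table: [—, 911, 263, 746, 636]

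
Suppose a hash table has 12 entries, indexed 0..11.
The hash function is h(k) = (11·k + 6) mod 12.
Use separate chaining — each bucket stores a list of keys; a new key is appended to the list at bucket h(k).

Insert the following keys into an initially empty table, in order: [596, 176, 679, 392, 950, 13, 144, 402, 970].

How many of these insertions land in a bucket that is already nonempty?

Insert 596: h=10, bucket 10 empty → new chain.
Insert 176: h=10, bucket 10 nonempty → append to chain.
Insert 679: h=11, bucket 11 empty → new chain.
Insert 392: h=10, bucket 10 nonempty → append to chain.
Insert 950: h=4, bucket 4 empty → new chain.
Insert 13: h=5, bucket 5 empty → new chain.
Insert 144: h=6, bucket 6 empty → new chain.
Insert 402: h=0, bucket 0 empty → new chain.
Insert 970: h=8, bucket 8 empty → new chain.
Final buckets:
0: 402
1: ∅
2: ∅
3: ∅
4: 950
5: 13
6: 144
7: ∅
8: 970
9: ∅
10: 596 -> 176 -> 392
11: 679

2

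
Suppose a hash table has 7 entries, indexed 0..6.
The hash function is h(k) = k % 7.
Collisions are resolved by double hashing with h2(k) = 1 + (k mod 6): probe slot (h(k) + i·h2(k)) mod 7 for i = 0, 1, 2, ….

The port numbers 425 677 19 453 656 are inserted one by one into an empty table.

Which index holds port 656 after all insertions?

Insert 425: h=5, slot 5 empty => index 5.
Insert 677: h=5, h2=6, slot 5 occupied => index 4.
Insert 19: h=5, h2=2, slot 5 occupied => index 0.
Insert 453: h=5, h2=4, slot 5 occupied => index 2.
Insert 656: h=5, h2=3, slot 5 occupied => index 1.
Table: [19, 656, 453, ∅, 677, 425, ∅]

1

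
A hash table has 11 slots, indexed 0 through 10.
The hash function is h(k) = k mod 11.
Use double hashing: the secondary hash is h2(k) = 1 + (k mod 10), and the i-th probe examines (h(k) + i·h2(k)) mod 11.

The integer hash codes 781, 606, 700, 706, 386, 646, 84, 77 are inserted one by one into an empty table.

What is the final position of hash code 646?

4

Insert 781: h=0, slot 0 empty → index 0.
Insert 606: h=1, slot 1 empty → index 1.
Insert 700: h=7, slot 7 empty → index 7.
Insert 706: h=2, slot 2 empty → index 2.
Insert 386: h=1, h2=7, slot 1 occupied → index 8.
Insert 646: h=8, h2=7, slot 8 occupied → index 4.
Insert 84: h=7, h2=5, slots 7,1 occupied → index 6.
Insert 77: h=0, h2=8, slots 0,8 occupied → index 5.
Table: [781, 606, 706, -, 646, 77, 84, 700, 386, -, -]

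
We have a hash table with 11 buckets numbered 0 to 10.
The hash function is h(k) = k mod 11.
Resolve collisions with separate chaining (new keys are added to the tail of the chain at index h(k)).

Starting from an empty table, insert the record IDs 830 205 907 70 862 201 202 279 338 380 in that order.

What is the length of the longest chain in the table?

830 → bucket 5
205 → bucket 7
907 → bucket 5 (collision)
70 → bucket 4
862 → bucket 4 (collision)
201 → bucket 3
202 → bucket 4 (collision)
279 → bucket 4 (collision)
338 → bucket 8
380 → bucket 6
Final buckets:
0: —
1: —
2: —
3: 201
4: 70 -> 862 -> 202 -> 279
5: 830 -> 907
6: 380
7: 205
8: 338
9: —
10: —

4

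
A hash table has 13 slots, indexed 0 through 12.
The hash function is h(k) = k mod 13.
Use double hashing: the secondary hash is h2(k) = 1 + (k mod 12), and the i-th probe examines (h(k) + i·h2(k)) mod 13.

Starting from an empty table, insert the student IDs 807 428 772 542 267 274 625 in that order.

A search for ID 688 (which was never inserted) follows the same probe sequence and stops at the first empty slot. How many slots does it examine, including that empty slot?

Insert 807: h=1, slot 1 empty → index 1.
Insert 428: h=12, slot 12 empty → index 12.
Insert 772: h=5, slot 5 empty → index 5.
Insert 542: h=9, slot 9 empty → index 9.
Insert 267: h=7, slot 7 empty → index 7.
Insert 274: h=1, h2=11, slots 1,12 occupied → index 10.
Insert 625: h=1, h2=2, slot 1 occupied → index 3.
Table: [., 807, ., 625, ., 772, ., 267, ., 542, 274, ., 428]
Lookup 688: h=12, h2=5, probe 12,4 → slot 4 empty, not found.

2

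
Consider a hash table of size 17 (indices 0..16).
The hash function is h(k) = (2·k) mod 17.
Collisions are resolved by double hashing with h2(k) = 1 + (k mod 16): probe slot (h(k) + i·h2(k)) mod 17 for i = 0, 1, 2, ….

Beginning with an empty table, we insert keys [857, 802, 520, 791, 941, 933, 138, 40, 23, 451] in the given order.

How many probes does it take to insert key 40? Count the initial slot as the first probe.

4

Insert 857: h=14, slot 14 empty -> index 14.
Insert 802: h=6, slot 6 empty -> index 6.
Insert 520: h=3, slot 3 empty -> index 3.
Insert 791: h=1, slot 1 empty -> index 1.
Insert 941: h=12, slot 12 empty -> index 12.
Insert 933: h=13, slot 13 empty -> index 13.
Insert 138: h=4, slot 4 empty -> index 4.
Insert 40: h=12, h2=9, slots 12,4,13 occupied -> index 5.
Insert 23: h=12, h2=8, slots 12,3 occupied -> index 11.
Insert 451: h=1, h2=4, slots 1,5 occupied -> index 9.
Table: [-, 791, -, 520, 138, 40, 802, -, -, 451, -, 23, 941, 933, 857, -, -]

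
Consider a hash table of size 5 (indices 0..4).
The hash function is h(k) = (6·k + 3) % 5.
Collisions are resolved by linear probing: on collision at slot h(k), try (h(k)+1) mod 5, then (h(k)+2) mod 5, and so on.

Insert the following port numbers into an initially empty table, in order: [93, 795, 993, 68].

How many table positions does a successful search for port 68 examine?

93: h=1 → slot 1
795: h=3 → slot 3
993: h=1, probe 1,2 → slot 2
68: h=1, probe 1,2,3,4 → slot 4
Table: [∅, 93, 993, 795, 68]
Lookup 68: h=1, probe 1,2,3,4 → found at 4.

4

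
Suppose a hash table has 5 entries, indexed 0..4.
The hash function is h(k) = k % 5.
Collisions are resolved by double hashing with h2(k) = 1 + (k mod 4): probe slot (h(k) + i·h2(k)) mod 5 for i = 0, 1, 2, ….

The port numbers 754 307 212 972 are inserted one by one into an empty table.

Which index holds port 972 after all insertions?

754: h=4 -> slot 4
307: h=2 -> slot 2
212: h=2, h2=1, probe 2,3 -> slot 3
972: h=2, h2=1, probe 2,3,4,0 -> slot 0
Table: [972, ., 307, 212, 754]

0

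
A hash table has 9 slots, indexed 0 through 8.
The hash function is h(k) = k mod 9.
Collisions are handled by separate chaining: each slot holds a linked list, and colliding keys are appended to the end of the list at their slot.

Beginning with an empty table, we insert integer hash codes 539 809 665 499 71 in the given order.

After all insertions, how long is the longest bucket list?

4

539 -> bucket 8
809 -> bucket 8 (collision)
665 -> bucket 8 (collision)
499 -> bucket 4
71 -> bucket 8 (collision)
Final buckets:
0: ∅
1: ∅
2: ∅
3: ∅
4: 499
5: ∅
6: ∅
7: ∅
8: 539 -> 809 -> 665 -> 71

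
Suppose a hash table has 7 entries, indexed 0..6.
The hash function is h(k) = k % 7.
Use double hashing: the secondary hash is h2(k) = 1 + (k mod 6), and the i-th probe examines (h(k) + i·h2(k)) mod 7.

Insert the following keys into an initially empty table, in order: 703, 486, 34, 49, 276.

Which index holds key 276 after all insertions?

Insert 703: h=3, slot 3 empty → index 3.
Insert 486: h=3, h2=1, slot 3 occupied → index 4.
Insert 34: h=6, slot 6 empty → index 6.
Insert 49: h=0, slot 0 empty → index 0.
Insert 276: h=3, h2=1, slots 3,4 occupied → index 5.
Table: [49, ∅, ∅, 703, 486, 276, 34]

5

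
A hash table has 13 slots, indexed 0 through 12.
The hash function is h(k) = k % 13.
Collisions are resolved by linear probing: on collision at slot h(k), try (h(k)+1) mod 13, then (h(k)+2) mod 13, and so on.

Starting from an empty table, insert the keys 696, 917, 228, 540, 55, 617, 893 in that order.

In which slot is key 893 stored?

696 hashes to 7; slot 7 is free => place at 7.
917 hashes to 7; 7 taken => place at 8.
228 hashes to 7; 7,8 taken => place at 9.
540 hashes to 7; 7,8,9 taken => place at 10.
55 hashes to 3; slot 3 is free => place at 3.
617 hashes to 6; slot 6 is free => place at 6.
893 hashes to 9; 9,10 taken => place at 11.
Table: [_, _, _, 55, _, _, 617, 696, 917, 228, 540, 893, _]

11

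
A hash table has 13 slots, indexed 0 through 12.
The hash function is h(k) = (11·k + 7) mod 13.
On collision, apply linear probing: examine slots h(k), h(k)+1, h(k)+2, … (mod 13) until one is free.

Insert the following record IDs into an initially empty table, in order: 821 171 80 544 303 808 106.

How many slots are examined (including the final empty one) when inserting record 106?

821 hashes to 3; slot 3 is free -> place at 3.
171 hashes to 3; 3 taken -> place at 4.
80 hashes to 3; 3,4 taken -> place at 5.
544 hashes to 11; slot 11 is free -> place at 11.
303 hashes to 12; slot 12 is free -> place at 12.
808 hashes to 3; 3,4,5 taken -> place at 6.
106 hashes to 3; 3,4,5,6 taken -> place at 7.
Table: [-, -, -, 821, 171, 80, 808, 106, -, -, -, 544, 303]

5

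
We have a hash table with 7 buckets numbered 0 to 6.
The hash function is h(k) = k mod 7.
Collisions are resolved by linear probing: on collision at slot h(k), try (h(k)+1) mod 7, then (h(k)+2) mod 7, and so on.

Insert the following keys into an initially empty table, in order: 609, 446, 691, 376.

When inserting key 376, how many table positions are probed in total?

609 hashes to 0; slot 0 is free -> place at 0.
446 hashes to 5; slot 5 is free -> place at 5.
691 hashes to 5; 5 taken -> place at 6.
376 hashes to 5; 5,6,0 taken -> place at 1.
Table: [609, 376, -, -, -, 446, 691]

4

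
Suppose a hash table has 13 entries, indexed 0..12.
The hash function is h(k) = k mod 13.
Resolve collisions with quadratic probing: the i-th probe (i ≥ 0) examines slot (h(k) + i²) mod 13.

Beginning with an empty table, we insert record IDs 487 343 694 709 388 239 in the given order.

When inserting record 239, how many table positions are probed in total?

4

487 hashes to 6; slot 6 is free → place at 6.
343 hashes to 5; slot 5 is free → place at 5.
694 hashes to 5; 5,6 taken → place at 9.
709 hashes to 7; slot 7 is free → place at 7.
388 hashes to 11; slot 11 is free → place at 11.
239 hashes to 5; 5,6,9 taken → place at 1.
Table: [-, 239, -, -, -, 343, 487, 709, -, 694, -, 388, -]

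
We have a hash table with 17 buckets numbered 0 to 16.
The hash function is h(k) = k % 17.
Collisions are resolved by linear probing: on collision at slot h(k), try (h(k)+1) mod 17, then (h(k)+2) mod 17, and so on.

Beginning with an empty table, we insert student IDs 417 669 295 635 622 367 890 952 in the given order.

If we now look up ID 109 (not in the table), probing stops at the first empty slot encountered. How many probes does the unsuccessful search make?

417: h=9 => slot 9
669: h=6 => slot 6
295: h=6, probe 6,7 => slot 7
635: h=6, probe 6,7,8 => slot 8
622: h=10 => slot 10
367: h=10, probe 10,11 => slot 11
890: h=6, probe 6,7,8,9,10,11,12 => slot 12
952: h=0 => slot 0
Table: [952, —, —, —, —, —, 669, 295, 635, 417, 622, 367, 890, —, —, —, —]
Lookup 109: h=7, probe 7,8,9,10,11,12,13 → slot 13 empty, not found.

7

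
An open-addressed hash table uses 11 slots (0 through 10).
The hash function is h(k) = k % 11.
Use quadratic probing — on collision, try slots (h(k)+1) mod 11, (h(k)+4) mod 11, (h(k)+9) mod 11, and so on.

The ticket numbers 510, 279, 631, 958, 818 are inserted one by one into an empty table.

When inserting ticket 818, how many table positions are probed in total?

510: h=4 → slot 4
279: h=4, probe 4,5 → slot 5
631: h=4, probe 4,5,8 → slot 8
958: h=1 → slot 1
818: h=4, probe 4,5,8,2 → slot 2
Table: [—, 958, 818, —, 510, 279, —, —, 631, —, —]

4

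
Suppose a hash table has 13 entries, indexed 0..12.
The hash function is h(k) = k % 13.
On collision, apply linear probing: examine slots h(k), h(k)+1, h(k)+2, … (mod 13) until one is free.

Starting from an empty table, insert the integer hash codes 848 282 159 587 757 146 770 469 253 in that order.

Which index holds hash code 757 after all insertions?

5

848 hashes to 3; slot 3 is free → place at 3.
282 hashes to 9; slot 9 is free → place at 9.
159 hashes to 3; 3 taken → place at 4.
587 hashes to 2; slot 2 is free → place at 2.
757 hashes to 3; 3,4 taken → place at 5.
146 hashes to 3; 3,4,5 taken → place at 6.
770 hashes to 3; 3,4,5,6 taken → place at 7.
469 hashes to 1; slot 1 is free → place at 1.
253 hashes to 6; 6,7 taken → place at 8.
Table: [∅, 469, 587, 848, 159, 757, 146, 770, 253, 282, ∅, ∅, ∅]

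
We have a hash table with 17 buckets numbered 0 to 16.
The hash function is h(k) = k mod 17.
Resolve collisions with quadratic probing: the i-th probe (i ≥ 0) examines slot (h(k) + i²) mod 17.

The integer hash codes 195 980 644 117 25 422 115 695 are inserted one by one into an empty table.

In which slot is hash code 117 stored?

16

195: h=8 => slot 8
980: h=11 => slot 11
644: h=15 => slot 15
117: h=15, probe 15,16 => slot 16
25: h=8, probe 8,9 => slot 9
422: h=14 => slot 14
115: h=13 => slot 13
695: h=15, probe 15,16,2 => slot 2
Table: [∅, ∅, 695, ∅, ∅, ∅, ∅, ∅, 195, 25, ∅, 980, ∅, 115, 422, 644, 117]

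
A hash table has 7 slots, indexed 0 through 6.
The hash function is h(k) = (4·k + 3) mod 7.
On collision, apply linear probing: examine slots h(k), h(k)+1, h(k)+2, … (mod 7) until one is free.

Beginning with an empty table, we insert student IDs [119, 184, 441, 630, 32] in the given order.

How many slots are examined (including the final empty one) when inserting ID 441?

3

119: h=3 => slot 3
184: h=4 => slot 4
441: h=3, probe 3,4,5 => slot 5
630: h=3, probe 3,4,5,6 => slot 6
32: h=5, probe 5,6,0 => slot 0
Table: [32, —, —, 119, 184, 441, 630]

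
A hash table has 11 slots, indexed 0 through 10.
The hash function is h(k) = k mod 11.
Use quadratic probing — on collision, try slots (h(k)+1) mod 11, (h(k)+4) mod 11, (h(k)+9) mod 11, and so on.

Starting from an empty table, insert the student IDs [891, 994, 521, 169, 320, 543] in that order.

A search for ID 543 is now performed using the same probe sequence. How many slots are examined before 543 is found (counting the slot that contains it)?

4

891 hashes to 0; slot 0 is free → place at 0.
994 hashes to 4; slot 4 is free → place at 4.
521 hashes to 4; 4 taken → place at 5.
169 hashes to 4; 4,5 taken → place at 8.
320 hashes to 1; slot 1 is free → place at 1.
543 hashes to 4; 4,5,8 taken → place at 2.
Table: [891, 320, 543, -, 994, 521, -, -, 169, -, -]
Lookup 543: h=4, probe 4,5,8,2 → found at 2.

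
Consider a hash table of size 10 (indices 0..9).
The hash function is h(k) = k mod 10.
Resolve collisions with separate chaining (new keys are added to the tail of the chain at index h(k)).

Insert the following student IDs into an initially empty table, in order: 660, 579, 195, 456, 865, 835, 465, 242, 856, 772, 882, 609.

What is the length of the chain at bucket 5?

660 → bucket 0
579 → bucket 9
195 → bucket 5
456 → bucket 6
865 → bucket 5 (collision)
835 → bucket 5 (collision)
465 → bucket 5 (collision)
242 → bucket 2
856 → bucket 6 (collision)
772 → bucket 2 (collision)
882 → bucket 2 (collision)
609 → bucket 9 (collision)
Final buckets:
0: 660
1: -
2: 242 -> 772 -> 882
3: -
4: -
5: 195 -> 865 -> 835 -> 465
6: 456 -> 856
7: -
8: -
9: 579 -> 609

4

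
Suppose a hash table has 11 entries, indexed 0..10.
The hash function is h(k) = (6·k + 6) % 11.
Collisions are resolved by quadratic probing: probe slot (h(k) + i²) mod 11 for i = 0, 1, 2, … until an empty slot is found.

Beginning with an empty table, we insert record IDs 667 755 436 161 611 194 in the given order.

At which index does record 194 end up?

7

667 hashes to 4; slot 4 is free -> place at 4.
755 hashes to 4; 4 taken -> place at 5.
436 hashes to 4; 4,5 taken -> place at 8.
161 hashes to 4; 4,5,8 taken -> place at 2.
611 hashes to 9; slot 9 is free -> place at 9.
194 hashes to 4; 4,5,8,2,9 taken -> place at 7.
Table: [—, —, 161, —, 667, 755, —, 194, 436, 611, —]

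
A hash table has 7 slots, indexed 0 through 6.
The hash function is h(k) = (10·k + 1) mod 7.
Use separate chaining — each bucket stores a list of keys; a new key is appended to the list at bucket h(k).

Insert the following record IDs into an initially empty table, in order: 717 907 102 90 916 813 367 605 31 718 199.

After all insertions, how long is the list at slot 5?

2

Insert 717: h=3, bucket 3 empty → new chain.
Insert 907: h=6, bucket 6 empty → new chain.
Insert 102: h=6, bucket 6 nonempty → append to chain.
Insert 90: h=5, bucket 5 empty → new chain.
Insert 916: h=5, bucket 5 nonempty → append to chain.
Insert 813: h=4, bucket 4 empty → new chain.
Insert 367: h=3, bucket 3 nonempty → append to chain.
Insert 605: h=3, bucket 3 nonempty → append to chain.
Insert 31: h=3, bucket 3 nonempty → append to chain.
Insert 718: h=6, bucket 6 nonempty → append to chain.
Insert 199: h=3, bucket 3 nonempty → append to chain.
Final buckets:
0: ∅
1: ∅
2: ∅
3: 717 -> 367 -> 605 -> 31 -> 199
4: 813
5: 90 -> 916
6: 907 -> 102 -> 718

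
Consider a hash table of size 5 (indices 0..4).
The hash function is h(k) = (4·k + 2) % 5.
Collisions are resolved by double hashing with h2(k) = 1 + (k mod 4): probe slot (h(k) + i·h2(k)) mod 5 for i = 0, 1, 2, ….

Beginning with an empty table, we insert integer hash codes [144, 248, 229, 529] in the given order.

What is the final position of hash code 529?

Insert 144: h=3, slot 3 empty → index 3.
Insert 248: h=4, slot 4 empty → index 4.
Insert 229: h=3, h2=2, slot 3 occupied → index 0.
Insert 529: h=3, h2=2, slots 3,0 occupied → index 2.
Table: [229, ., 529, 144, 248]

2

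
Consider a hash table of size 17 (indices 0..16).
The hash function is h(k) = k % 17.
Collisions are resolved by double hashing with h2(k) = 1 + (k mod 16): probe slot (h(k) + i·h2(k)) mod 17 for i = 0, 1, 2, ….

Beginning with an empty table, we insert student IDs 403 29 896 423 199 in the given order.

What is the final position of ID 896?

403: h=12 -> slot 12
29: h=12, h2=14, probe 12,9 -> slot 9
896: h=12, h2=1, probe 12,13 -> slot 13
423: h=15 -> slot 15
199: h=12, h2=8, probe 12,3 -> slot 3
Table: [., ., ., 199, ., ., ., ., ., 29, ., ., 403, 896, ., 423, .]

13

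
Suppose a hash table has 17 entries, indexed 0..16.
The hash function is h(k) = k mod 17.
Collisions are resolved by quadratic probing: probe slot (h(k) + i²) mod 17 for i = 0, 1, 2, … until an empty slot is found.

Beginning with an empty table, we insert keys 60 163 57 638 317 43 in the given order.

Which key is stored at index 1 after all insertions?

43

60: h=9 → slot 9
163: h=10 → slot 10
57: h=6 → slot 6
638: h=9, probe 9,10,13 → slot 13
317: h=11 → slot 11
43: h=9, probe 9,10,13,1 → slot 1
Table: [—, 43, —, —, —, —, 57, —, —, 60, 163, 317, —, 638, —, —, —]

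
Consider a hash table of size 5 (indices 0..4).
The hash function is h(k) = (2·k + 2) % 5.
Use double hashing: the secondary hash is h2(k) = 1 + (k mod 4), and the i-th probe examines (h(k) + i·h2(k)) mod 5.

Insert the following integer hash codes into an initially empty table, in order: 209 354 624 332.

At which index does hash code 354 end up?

3

Insert 209: h=0, slot 0 empty → index 0.
Insert 354: h=0, h2=3, slot 0 occupied → index 3.
Insert 624: h=0, h2=1, slot 0 occupied → index 1.
Insert 332: h=1, h2=1, slot 1 occupied → index 2.
Table: [209, 624, 332, 354, ∅]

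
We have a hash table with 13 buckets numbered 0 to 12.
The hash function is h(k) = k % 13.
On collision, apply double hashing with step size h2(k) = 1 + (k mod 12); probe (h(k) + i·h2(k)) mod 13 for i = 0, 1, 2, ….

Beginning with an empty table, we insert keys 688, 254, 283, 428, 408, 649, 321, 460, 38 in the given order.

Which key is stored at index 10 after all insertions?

283

688: h=12 => slot 12
254: h=7 => slot 7
283: h=10 => slot 10
428: h=12, h2=9, probe 12,8 => slot 8
408: h=5 => slot 5
649: h=12, h2=2, probe 12,1 => slot 1
321: h=9 => slot 9
460: h=5, h2=5, probe 5,10,2 => slot 2
38: h=12, h2=3, probe 12,2,5,8,11 => slot 11
Table: [—, 649, 460, —, —, 408, —, 254, 428, 321, 283, 38, 688]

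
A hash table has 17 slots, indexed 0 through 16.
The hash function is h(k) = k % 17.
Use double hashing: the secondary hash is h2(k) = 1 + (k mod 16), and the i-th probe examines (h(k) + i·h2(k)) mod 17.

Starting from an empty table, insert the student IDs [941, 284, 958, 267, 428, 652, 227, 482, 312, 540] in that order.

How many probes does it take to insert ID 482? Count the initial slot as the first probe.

2

941 hashes to 6; slot 6 is free → place at 6.
284 hashes to 12; slot 12 is free → place at 12.
958 hashes to 6, h2=15; 6 taken → place at 4.
267 hashes to 12, h2=12; 12 taken → place at 7.
428 hashes to 3; slot 3 is free → place at 3.
652 hashes to 6, h2=13; 6 taken → place at 2.
227 hashes to 6, h2=4; 6 taken → place at 10.
482 hashes to 6, h2=3; 6 taken → place at 9.
312 hashes to 6, h2=9; 6 taken → place at 15.
540 hashes to 13; slot 13 is free → place at 13.
Table: [., ., 652, 428, 958, ., 941, 267, ., 482, 227, ., 284, 540, ., 312, .]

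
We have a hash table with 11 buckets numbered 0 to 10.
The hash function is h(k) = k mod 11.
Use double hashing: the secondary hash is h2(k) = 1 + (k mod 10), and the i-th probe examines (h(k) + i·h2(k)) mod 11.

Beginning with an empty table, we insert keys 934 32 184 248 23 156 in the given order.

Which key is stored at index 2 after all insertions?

934 hashes to 10; slot 10 is free → place at 10.
32 hashes to 10, h2=3; 10 taken → place at 2.
184 hashes to 8; slot 8 is free → place at 8.
248 hashes to 6; slot 6 is free → place at 6.
23 hashes to 1; slot 1 is free → place at 1.
156 hashes to 2, h2=7; 2 taken → place at 9.
Table: [∅, 23, 32, ∅, ∅, ∅, 248, ∅, 184, 156, 934]

32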